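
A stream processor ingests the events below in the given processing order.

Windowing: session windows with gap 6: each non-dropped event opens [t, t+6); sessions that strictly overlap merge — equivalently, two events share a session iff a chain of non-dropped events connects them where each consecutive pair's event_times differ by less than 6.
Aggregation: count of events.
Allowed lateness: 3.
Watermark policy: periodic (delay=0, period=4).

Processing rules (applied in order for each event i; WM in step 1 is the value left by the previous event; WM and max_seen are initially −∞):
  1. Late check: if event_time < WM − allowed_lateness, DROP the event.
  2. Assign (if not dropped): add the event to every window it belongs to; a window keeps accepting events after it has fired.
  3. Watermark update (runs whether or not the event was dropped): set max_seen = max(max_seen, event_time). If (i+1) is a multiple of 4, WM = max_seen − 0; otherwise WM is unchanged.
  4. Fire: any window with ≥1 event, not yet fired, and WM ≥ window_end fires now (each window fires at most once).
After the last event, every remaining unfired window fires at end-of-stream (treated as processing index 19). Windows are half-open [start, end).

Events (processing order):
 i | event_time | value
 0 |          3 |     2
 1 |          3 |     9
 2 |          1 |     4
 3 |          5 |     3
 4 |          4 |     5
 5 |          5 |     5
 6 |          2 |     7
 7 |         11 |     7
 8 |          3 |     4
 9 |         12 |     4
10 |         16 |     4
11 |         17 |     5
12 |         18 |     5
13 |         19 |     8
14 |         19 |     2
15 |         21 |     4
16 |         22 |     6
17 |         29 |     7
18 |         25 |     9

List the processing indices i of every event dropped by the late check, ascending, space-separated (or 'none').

i=0 t=3 v=2: → [3,9); WM=−∞
i=1 t=3 v=9: → [3,9); WM=−∞
i=2 t=1 v=4: → [1,9); WM=−∞
i=3 t=5 v=3: → [1,11); WM=5
i=4 t=4 v=5: → [1,11); WM=5
i=5 t=5 v=5: → [1,11); WM=5
i=6 t=2 v=7: → [1,11); WM=5
i=7 t=11 v=7: → [11,17); WM=11
i=8 t=3 v=4: DROP (t<11-3); WM=11
i=9 t=12 v=4: → [11,18); WM=11
i=10 t=16 v=4: → [11,22); WM=11
i=11 t=17 v=5: → [11,23); WM=17
i=12 t=18 v=5: → [11,24); WM=17
i=13 t=19 v=8: → [11,25); WM=17
i=14 t=19 v=2: → [11,25); WM=17
i=15 t=21 v=4: → [11,27); WM=21
i=16 t=22 v=6: → [11,28); WM=21
i=17 t=29 v=7: → [29,35); WM=21
i=18 t=25 v=9: → [11,35); WM=21

8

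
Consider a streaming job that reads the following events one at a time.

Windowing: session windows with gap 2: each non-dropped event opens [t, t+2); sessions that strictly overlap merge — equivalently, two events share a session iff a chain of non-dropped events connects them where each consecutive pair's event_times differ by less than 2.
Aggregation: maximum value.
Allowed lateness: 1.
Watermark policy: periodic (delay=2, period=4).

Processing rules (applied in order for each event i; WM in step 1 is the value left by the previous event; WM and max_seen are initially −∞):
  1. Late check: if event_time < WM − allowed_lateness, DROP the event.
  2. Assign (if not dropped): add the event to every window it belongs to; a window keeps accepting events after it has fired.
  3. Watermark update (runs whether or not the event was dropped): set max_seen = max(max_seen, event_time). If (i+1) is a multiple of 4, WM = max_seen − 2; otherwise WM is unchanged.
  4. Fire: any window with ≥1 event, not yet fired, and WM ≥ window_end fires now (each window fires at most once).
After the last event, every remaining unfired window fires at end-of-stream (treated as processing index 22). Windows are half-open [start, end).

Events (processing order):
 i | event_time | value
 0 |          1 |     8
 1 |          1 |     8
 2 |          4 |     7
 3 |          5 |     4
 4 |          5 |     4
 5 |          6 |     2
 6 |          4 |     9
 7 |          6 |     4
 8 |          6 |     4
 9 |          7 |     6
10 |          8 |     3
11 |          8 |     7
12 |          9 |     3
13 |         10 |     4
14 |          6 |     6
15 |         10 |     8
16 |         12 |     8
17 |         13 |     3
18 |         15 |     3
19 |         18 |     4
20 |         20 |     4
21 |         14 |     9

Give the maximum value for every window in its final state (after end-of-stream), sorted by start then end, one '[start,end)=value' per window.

[1,3)=8 [4,12)=9 [12,15)=8 [15,17)=3 [18,20)=4 [20,22)=4

i=0 t=1 v=8: → [1,3); WM=−∞
i=1 t=1 v=8: → [1,3); WM=−∞
i=2 t=4 v=7: → [4,6); WM=−∞
i=3 t=5 v=4: → [4,7); WM=3
i=4 t=5 v=4: → [4,7); WM=3
i=5 t=6 v=2: → [4,8); WM=3
i=6 t=4 v=9: → [4,8); WM=3
i=7 t=6 v=4: → [4,8); WM=4
i=8 t=6 v=4: → [4,8); WM=4
i=9 t=7 v=6: → [4,9); WM=4
i=10 t=8 v=3: → [4,10); WM=4
i=11 t=8 v=7: → [4,10); WM=6
i=12 t=9 v=3: → [4,11); WM=6
i=13 t=10 v=4: → [4,12); WM=6
i=14 t=6 v=6: → [4,12); WM=6
i=15 t=10 v=8: → [4,12); WM=8
i=16 t=12 v=8: → [12,14); WM=8
i=17 t=13 v=3: → [12,15); WM=8
i=18 t=15 v=3: → [15,17); WM=8
i=19 t=18 v=4: → [18,20); WM=16
i=20 t=20 v=4: → [20,22); WM=16
i=21 t=14 v=9: DROP (t<16-1); WM=16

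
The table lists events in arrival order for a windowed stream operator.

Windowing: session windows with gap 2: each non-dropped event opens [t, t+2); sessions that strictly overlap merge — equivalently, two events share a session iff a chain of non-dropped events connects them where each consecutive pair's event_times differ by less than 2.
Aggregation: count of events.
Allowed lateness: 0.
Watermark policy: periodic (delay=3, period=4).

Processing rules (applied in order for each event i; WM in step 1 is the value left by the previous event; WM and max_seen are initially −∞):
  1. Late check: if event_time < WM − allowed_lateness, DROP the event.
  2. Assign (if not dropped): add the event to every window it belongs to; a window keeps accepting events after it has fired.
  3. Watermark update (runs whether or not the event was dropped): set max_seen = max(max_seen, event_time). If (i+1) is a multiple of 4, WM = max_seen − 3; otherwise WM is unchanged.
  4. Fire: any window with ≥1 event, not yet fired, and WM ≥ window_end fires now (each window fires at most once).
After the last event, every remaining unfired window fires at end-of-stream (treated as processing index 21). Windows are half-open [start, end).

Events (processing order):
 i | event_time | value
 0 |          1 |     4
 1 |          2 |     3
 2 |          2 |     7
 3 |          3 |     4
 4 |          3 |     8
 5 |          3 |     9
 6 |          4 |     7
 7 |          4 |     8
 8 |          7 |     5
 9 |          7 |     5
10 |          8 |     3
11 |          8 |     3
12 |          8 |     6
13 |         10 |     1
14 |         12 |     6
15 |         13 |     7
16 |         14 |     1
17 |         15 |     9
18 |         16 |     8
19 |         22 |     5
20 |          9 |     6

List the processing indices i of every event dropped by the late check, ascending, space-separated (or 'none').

i=0 t=1 v=4: → [1,3); WM=−∞
i=1 t=2 v=3: → [1,4); WM=−∞
i=2 t=2 v=7: → [1,4); WM=−∞
i=3 t=3 v=4: → [1,5); WM=0
i=4 t=3 v=8: → [1,5); WM=0
i=5 t=3 v=9: → [1,5); WM=0
i=6 t=4 v=7: → [1,6); WM=0
i=7 t=4 v=8: → [1,6); WM=1
i=8 t=7 v=5: → [7,9); WM=1
i=9 t=7 v=5: → [7,9); WM=1
i=10 t=8 v=3: → [7,10); WM=1
i=11 t=8 v=3: → [7,10); WM=5
i=12 t=8 v=6: → [7,10); WM=5
i=13 t=10 v=1: → [10,12); WM=5
i=14 t=12 v=6: → [12,14); WM=5
i=15 t=13 v=7: → [12,15); WM=10
i=16 t=14 v=1: → [12,16); WM=10
i=17 t=15 v=9: → [12,17); WM=10
i=18 t=16 v=8: → [12,18); WM=10
i=19 t=22 v=5: → [22,24); WM=19
i=20 t=9 v=6: DROP (t<19-0); WM=19

20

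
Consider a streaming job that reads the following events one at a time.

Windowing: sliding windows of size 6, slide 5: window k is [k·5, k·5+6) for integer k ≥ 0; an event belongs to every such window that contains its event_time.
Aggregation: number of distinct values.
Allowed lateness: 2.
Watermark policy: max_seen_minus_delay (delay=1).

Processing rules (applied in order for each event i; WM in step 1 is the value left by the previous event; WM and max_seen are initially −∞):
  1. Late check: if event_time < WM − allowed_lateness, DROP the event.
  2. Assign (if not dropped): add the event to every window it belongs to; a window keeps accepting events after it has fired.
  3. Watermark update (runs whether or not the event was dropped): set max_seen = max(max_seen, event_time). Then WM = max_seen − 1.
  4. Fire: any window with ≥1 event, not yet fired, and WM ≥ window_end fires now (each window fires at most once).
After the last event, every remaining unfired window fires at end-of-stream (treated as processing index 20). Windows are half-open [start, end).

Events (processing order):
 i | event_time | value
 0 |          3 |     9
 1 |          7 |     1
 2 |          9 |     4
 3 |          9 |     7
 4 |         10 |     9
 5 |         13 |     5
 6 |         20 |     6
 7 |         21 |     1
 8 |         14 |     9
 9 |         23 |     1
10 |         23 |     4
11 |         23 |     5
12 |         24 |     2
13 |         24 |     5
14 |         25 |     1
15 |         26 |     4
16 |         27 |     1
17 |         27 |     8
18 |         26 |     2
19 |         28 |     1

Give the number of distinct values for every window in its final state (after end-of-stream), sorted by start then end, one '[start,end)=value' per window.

[0,6)=1 [5,11)=4 [10,16)=2 [15,21)=1 [20,26)=5 [25,31)=4

i=0 t=3 v=9: → [0,6); WM=2
i=1 t=7 v=1: → [5,11); WM=6; [0,6) fires=1
i=2 t=9 v=4: → [5,11); WM=8
i=3 t=9 v=7: → [5,11); WM=8
i=4 t=10 v=9: → [10,16),[5,11); WM=9
i=5 t=13 v=5: → [10,16); WM=12; [5,11) fires=4
i=6 t=20 v=6: → [20,26),[15,21); WM=19; [10,16) fires=2
i=7 t=21 v=1: → [20,26); WM=20
i=8 t=14 v=9: DROP (t<20-2); WM=20
i=9 t=23 v=1: → [20,26); WM=22; [15,21) fires=1
i=10 t=23 v=4: → [20,26); WM=22
i=11 t=23 v=5: → [20,26); WM=22
i=12 t=24 v=2: → [20,26); WM=23
i=13 t=24 v=5: → [20,26); WM=23
i=14 t=25 v=1: → [25,31),[20,26); WM=24
i=15 t=26 v=4: → [25,31); WM=25
i=16 t=27 v=1: → [25,31); WM=26; [20,26) fires=5
i=17 t=27 v=8: → [25,31); WM=26
i=18 t=26 v=2: → [25,31); WM=26
i=19 t=28 v=1: → [25,31); WM=27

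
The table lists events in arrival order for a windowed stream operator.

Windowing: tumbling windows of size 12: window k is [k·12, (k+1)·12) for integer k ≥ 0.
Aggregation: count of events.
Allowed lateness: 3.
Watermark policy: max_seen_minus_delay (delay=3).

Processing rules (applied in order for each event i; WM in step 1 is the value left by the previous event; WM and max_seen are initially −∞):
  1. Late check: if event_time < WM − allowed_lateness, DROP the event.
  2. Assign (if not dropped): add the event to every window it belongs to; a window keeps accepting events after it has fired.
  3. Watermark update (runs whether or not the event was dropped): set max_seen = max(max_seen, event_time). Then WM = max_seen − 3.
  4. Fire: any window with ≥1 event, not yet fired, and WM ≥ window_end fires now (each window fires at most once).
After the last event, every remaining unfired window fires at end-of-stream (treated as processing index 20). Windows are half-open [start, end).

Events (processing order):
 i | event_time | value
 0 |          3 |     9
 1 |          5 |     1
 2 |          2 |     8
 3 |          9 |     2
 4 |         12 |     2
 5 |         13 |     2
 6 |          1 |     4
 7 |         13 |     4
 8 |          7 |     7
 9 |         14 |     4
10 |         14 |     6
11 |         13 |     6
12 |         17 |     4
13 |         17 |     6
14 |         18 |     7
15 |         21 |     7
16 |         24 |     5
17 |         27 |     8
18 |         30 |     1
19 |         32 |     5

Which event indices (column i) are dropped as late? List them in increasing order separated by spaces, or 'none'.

i=0 t=3 v=9: → [0,12); WM=0
i=1 t=5 v=1: → [0,12); WM=2
i=2 t=2 v=8: → [0,12); WM=2
i=3 t=9 v=2: → [0,12); WM=6
i=4 t=12 v=2: → [12,24); WM=9
i=5 t=13 v=2: → [12,24); WM=10
i=6 t=1 v=4: DROP (t<10-3); WM=10
i=7 t=13 v=4: → [12,24); WM=10
i=8 t=7 v=7: → [0,12); WM=10
i=9 t=14 v=4: → [12,24); WM=11
i=10 t=14 v=6: → [12,24); WM=11
i=11 t=13 v=6: → [12,24); WM=11
i=12 t=17 v=4: → [12,24); WM=14; [0,12) fires=5
i=13 t=17 v=6: → [12,24); WM=14
i=14 t=18 v=7: → [12,24); WM=15
i=15 t=21 v=7: → [12,24); WM=18
i=16 t=24 v=5: → [24,36); WM=21
i=17 t=27 v=8: → [24,36); WM=24; [12,24) fires=10
i=18 t=30 v=1: → [24,36); WM=27
i=19 t=32 v=5: → [24,36); WM=29

6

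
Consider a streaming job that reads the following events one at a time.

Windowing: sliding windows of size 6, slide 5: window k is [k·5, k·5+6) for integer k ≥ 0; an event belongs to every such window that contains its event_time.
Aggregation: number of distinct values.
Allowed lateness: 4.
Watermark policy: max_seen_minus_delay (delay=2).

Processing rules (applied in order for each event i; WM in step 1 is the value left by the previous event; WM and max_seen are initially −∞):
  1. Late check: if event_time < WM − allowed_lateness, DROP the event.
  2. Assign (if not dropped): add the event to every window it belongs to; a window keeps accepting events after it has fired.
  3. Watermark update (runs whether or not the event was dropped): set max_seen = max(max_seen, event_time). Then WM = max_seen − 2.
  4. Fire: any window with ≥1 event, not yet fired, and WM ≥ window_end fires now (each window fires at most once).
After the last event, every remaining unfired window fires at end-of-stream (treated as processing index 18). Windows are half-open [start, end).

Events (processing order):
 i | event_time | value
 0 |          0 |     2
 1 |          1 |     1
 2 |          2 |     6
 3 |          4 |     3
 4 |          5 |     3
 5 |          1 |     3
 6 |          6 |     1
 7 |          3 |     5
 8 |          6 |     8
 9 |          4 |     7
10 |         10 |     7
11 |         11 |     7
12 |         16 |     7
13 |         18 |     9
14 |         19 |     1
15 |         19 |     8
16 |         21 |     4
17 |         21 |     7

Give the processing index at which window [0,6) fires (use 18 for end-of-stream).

i=0 t=0 v=2: → [0,6); WM=-2
i=1 t=1 v=1: → [0,6); WM=-1
i=2 t=2 v=6: → [0,6); WM=0
i=3 t=4 v=3: → [0,6); WM=2
i=4 t=5 v=3: → [5,11),[0,6); WM=3
i=5 t=1 v=3: → [0,6); WM=3
i=6 t=6 v=1: → [5,11); WM=4
i=7 t=3 v=5: → [0,6); WM=4
i=8 t=6 v=8: → [5,11); WM=4
i=9 t=4 v=7: → [0,6); WM=4
i=10 t=10 v=7: → [10,16),[5,11); WM=8; [0,6) fires=6
i=11 t=11 v=7: → [10,16); WM=9
i=12 t=16 v=7: → [15,21); WM=14; [5,11) fires=4
i=13 t=18 v=9: → [15,21); WM=16; [10,16) fires=1
i=14 t=19 v=1: → [15,21); WM=17
i=15 t=19 v=8: → [15,21); WM=17
i=16 t=21 v=4: → [20,26); WM=19
i=17 t=21 v=7: → [20,26); WM=19

10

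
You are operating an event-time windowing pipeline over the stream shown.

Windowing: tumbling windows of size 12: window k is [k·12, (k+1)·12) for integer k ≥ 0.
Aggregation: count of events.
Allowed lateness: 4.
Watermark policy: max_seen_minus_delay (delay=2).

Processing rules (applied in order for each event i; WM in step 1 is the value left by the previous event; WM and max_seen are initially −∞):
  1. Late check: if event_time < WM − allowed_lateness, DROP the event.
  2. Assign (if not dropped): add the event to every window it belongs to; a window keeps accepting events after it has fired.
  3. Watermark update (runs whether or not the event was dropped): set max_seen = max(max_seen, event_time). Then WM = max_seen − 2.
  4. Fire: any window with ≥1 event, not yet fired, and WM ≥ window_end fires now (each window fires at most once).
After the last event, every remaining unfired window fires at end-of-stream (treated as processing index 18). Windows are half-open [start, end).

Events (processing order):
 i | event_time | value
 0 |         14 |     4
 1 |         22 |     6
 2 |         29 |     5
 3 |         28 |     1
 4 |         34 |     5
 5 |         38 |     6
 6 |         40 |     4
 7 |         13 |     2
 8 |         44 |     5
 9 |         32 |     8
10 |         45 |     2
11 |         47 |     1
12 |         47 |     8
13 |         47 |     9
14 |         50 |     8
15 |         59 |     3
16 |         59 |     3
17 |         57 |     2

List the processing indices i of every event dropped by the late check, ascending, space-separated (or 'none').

i=0 t=14 v=4: → [12,24); WM=12
i=1 t=22 v=6: → [12,24); WM=20
i=2 t=29 v=5: → [24,36); WM=27; [12,24) fires=2
i=3 t=28 v=1: → [24,36); WM=27
i=4 t=34 v=5: → [24,36); WM=32
i=5 t=38 v=6: → [36,48); WM=36; [24,36) fires=3
i=6 t=40 v=4: → [36,48); WM=38
i=7 t=13 v=2: DROP (t<38-4); WM=38
i=8 t=44 v=5: → [36,48); WM=42
i=9 t=32 v=8: DROP (t<42-4); WM=42
i=10 t=45 v=2: → [36,48); WM=43
i=11 t=47 v=1: → [36,48); WM=45
i=12 t=47 v=8: → [36,48); WM=45
i=13 t=47 v=9: → [36,48); WM=45
i=14 t=50 v=8: → [48,60); WM=48; [36,48) fires=7
i=15 t=59 v=3: → [48,60); WM=57
i=16 t=59 v=3: → [48,60); WM=57
i=17 t=57 v=2: → [48,60); WM=57

7 9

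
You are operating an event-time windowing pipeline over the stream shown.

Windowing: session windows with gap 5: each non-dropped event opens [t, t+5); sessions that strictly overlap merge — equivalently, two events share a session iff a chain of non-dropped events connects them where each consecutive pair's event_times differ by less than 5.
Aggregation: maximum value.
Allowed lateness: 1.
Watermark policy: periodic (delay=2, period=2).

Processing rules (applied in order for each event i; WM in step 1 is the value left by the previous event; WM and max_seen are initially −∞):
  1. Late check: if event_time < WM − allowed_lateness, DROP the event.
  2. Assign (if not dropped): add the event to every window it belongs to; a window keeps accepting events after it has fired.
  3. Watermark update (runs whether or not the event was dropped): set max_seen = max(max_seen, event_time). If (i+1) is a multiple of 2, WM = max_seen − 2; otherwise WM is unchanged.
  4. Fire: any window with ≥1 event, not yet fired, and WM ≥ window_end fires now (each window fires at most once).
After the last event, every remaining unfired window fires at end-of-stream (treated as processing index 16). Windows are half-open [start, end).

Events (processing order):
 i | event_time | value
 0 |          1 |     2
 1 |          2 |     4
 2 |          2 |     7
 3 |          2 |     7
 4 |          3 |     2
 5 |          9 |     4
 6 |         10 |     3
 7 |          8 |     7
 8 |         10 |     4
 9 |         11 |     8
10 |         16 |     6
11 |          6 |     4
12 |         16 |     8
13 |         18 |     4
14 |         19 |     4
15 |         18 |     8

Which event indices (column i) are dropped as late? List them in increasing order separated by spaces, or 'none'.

11

i=0 t=1 v=2: → [1,6); WM=−∞
i=1 t=2 v=4: → [1,7); WM=0
i=2 t=2 v=7: → [1,7); WM=0
i=3 t=2 v=7: → [1,7); WM=0
i=4 t=3 v=2: → [1,8); WM=0
i=5 t=9 v=4: → [9,14); WM=7
i=6 t=10 v=3: → [9,15); WM=7
i=7 t=8 v=7: → [8,15); WM=8
i=8 t=10 v=4: → [8,15); WM=8
i=9 t=11 v=8: → [8,16); WM=9
i=10 t=16 v=6: → [16,21); WM=9
i=11 t=6 v=4: DROP (t<9-1); WM=14
i=12 t=16 v=8: → [16,21); WM=14
i=13 t=18 v=4: → [16,23); WM=16
i=14 t=19 v=4: → [16,24); WM=16
i=15 t=18 v=8: → [16,24); WM=17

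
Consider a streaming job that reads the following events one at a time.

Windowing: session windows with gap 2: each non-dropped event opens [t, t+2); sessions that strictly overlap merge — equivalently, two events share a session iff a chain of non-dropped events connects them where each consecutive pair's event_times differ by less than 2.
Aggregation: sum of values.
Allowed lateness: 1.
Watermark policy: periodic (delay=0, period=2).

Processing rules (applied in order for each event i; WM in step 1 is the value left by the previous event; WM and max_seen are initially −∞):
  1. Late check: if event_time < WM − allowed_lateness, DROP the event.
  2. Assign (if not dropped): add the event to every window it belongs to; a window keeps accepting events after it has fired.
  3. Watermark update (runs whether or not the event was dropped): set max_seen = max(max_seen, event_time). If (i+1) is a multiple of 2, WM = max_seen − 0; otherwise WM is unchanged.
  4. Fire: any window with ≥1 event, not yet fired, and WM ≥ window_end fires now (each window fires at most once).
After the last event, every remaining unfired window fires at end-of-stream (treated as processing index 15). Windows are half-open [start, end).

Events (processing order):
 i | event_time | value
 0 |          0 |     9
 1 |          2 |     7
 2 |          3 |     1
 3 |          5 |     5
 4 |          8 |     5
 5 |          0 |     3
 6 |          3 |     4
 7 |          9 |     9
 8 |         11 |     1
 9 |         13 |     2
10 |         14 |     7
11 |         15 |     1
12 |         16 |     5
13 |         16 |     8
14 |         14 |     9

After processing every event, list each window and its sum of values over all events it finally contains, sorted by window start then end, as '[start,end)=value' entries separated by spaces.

i=0 t=0 v=9: → [0,2); WM=−∞
i=1 t=2 v=7: → [2,4); WM=2
i=2 t=3 v=1: → [2,5); WM=2
i=3 t=5 v=5: → [5,7); WM=5
i=4 t=8 v=5: → [8,10); WM=5
i=5 t=0 v=3: DROP (t<5-1); WM=8
i=6 t=3 v=4: DROP (t<8-1); WM=8
i=7 t=9 v=9: → [8,11); WM=9
i=8 t=11 v=1: → [11,13); WM=9
i=9 t=13 v=2: → [13,15); WM=13
i=10 t=14 v=7: → [13,16); WM=13
i=11 t=15 v=1: → [13,17); WM=15
i=12 t=16 v=5: → [13,18); WM=15
i=13 t=16 v=8: → [13,18); WM=16
i=14 t=14 v=9: DROP (t<16-1); WM=16

[0,2)=9 [2,5)=8 [5,7)=5 [8,11)=14 [11,13)=1 [13,18)=23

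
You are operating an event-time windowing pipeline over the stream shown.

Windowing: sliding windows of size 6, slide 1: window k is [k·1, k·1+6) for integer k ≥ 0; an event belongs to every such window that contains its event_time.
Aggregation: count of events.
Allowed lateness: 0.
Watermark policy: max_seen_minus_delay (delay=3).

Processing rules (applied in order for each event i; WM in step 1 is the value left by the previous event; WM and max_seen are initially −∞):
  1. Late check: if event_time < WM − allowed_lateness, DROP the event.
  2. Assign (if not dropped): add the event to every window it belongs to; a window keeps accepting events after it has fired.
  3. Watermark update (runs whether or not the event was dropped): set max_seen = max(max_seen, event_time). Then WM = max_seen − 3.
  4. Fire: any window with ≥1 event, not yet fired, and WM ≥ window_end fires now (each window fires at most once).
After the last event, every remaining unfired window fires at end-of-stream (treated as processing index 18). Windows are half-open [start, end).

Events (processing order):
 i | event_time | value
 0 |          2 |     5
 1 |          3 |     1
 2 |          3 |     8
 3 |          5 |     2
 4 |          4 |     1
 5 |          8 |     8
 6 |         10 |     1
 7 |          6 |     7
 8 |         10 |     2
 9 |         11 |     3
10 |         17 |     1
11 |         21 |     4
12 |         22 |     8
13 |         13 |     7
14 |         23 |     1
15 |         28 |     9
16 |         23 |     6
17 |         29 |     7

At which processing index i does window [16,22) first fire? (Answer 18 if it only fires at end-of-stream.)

15

i=0 t=2 v=5: → [2,8),[1,7),[0,6); WM=-1
i=1 t=3 v=1: → [3,9),[2,8),[1,7),[0,6); WM=0
i=2 t=3 v=8: → [3,9),[2,8),[1,7),[0,6); WM=0
i=3 t=5 v=2: → [5,11),[4,10),[3,9),[2,8),[1,7),[0,6); WM=2
i=4 t=4 v=1: → [4,10),[3,9),[2,8),[1,7),[0,6); WM=2
i=5 t=8 v=8: → [8,14),[7,13),[6,12),[5,11),[4,10),[3,9); WM=5
i=6 t=10 v=1: → [10,16),[9,15),[8,14),[7,13),[6,12),[5,11); WM=7; [0,6) fires=5 [1,7) fires=5
i=7 t=6 v=7: DROP (t<7-0); WM=7
i=8 t=10 v=2: → [10,16),[9,15),[8,14),[7,13),[6,12),[5,11); WM=7
i=9 t=11 v=3: → [11,17),[10,16),[9,15),[8,14),[7,13),[6,12); WM=8; [2,8) fires=5
i=10 t=17 v=1: → [17,23),[16,22),[15,21),[14,20),[13,19),[12,18); WM=14; [3,9) fires=5 [4,10) fires=3 [5,11) fires=4 [6,12) fires=4 [7,13) fires=4 [8,14) fires=4
i=11 t=21 v=4: → [21,27),[20,26),[19,25),[18,24),[17,23),[16,22); WM=18; [9,15) fires=3 [10,16) fires=3 [11,17) fires=1 [12,18) fires=1
i=12 t=22 v=8: → [22,28),[21,27),[20,26),[19,25),[18,24),[17,23); WM=19; [13,19) fires=1
i=13 t=13 v=7: DROP (t<19-0); WM=19
i=14 t=23 v=1: → [23,29),[22,28),[21,27),[20,26),[19,25),[18,24); WM=20; [14,20) fires=1
i=15 t=28 v=9: → [28,34),[27,33),[26,32),[25,31),[24,30),[23,29); WM=25; [15,21) fires=1 [16,22) fires=2 [17,23) fires=3 [18,24) fires=3 [19,25) fires=3
i=16 t=23 v=6: DROP (t<25-0); WM=25
i=17 t=29 v=7: → [29,35),[28,34),[27,33),[26,32),[25,31),[24,30); WM=26; [20,26) fires=3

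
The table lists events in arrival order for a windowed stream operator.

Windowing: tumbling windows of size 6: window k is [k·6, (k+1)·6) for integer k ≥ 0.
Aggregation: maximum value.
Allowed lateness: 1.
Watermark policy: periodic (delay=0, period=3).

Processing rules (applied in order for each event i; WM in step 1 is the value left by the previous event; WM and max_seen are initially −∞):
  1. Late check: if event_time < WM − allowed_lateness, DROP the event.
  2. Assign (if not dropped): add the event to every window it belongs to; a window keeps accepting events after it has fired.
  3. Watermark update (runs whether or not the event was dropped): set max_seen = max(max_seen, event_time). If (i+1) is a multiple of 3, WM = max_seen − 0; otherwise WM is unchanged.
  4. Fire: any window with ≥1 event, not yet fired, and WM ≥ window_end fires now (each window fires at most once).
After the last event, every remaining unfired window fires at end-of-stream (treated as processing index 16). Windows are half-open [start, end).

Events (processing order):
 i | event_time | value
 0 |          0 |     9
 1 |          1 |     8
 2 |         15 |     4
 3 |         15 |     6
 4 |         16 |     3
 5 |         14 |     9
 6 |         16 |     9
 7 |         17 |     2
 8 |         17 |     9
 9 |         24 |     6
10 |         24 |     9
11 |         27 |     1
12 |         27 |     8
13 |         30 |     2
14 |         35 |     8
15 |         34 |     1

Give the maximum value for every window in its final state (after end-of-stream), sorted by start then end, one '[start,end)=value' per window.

i=0 t=0 v=9: → [0,6); WM=−∞
i=1 t=1 v=8: → [0,6); WM=−∞
i=2 t=15 v=4: → [12,18); WM=15; [0,6) fires=9
i=3 t=15 v=6: → [12,18); WM=15
i=4 t=16 v=3: → [12,18); WM=15
i=5 t=14 v=9: → [12,18); WM=16
i=6 t=16 v=9: → [12,18); WM=16
i=7 t=17 v=2: → [12,18); WM=16
i=8 t=17 v=9: → [12,18); WM=17
i=9 t=24 v=6: → [24,30); WM=17
i=10 t=24 v=9: → [24,30); WM=17
i=11 t=27 v=1: → [24,30); WM=27; [12,18) fires=9
i=12 t=27 v=8: → [24,30); WM=27
i=13 t=30 v=2: → [30,36); WM=27
i=14 t=35 v=8: → [30,36); WM=35; [24,30) fires=9
i=15 t=34 v=1: → [30,36); WM=35

[0,6)=9 [12,18)=9 [24,30)=9 [30,36)=8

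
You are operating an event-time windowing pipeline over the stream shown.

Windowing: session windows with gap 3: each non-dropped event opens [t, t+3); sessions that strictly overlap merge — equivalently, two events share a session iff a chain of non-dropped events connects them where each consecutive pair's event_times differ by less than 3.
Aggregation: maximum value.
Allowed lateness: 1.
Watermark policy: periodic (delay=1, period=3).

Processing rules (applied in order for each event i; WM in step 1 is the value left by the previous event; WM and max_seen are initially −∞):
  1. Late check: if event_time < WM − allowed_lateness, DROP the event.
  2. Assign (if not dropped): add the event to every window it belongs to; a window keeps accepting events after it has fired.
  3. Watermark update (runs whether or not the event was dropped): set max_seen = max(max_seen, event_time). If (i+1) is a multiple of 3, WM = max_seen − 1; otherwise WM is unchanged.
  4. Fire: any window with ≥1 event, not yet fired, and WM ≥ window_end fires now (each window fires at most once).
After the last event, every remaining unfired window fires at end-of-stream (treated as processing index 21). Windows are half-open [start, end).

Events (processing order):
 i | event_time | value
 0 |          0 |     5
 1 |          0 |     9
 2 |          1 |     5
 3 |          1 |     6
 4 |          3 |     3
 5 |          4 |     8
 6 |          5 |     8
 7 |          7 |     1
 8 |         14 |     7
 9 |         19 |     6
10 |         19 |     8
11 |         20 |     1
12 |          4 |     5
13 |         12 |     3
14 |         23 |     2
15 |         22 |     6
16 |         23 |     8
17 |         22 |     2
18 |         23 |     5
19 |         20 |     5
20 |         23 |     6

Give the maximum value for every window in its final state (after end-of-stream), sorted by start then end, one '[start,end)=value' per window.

[0,10)=9 [14,17)=7 [19,26)=8

i=0 t=0 v=5: → [0,3); WM=−∞
i=1 t=0 v=9: → [0,3); WM=−∞
i=2 t=1 v=5: → [0,4); WM=0
i=3 t=1 v=6: → [0,4); WM=0
i=4 t=3 v=3: → [0,6); WM=0
i=5 t=4 v=8: → [0,7); WM=3
i=6 t=5 v=8: → [0,8); WM=3
i=7 t=7 v=1: → [0,10); WM=3
i=8 t=14 v=7: → [14,17); WM=13
i=9 t=19 v=6: → [19,22); WM=13
i=10 t=19 v=8: → [19,22); WM=13
i=11 t=20 v=1: → [19,23); WM=19
i=12 t=4 v=5: DROP (t<19-1); WM=19
i=13 t=12 v=3: DROP (t<19-1); WM=19
i=14 t=23 v=2: → [23,26); WM=22
i=15 t=22 v=6: → [19,26); WM=22
i=16 t=23 v=8: → [19,26); WM=22
i=17 t=22 v=2: → [19,26); WM=22
i=18 t=23 v=5: → [19,26); WM=22
i=19 t=20 v=5: DROP (t<22-1); WM=22
i=20 t=23 v=6: → [19,26); WM=22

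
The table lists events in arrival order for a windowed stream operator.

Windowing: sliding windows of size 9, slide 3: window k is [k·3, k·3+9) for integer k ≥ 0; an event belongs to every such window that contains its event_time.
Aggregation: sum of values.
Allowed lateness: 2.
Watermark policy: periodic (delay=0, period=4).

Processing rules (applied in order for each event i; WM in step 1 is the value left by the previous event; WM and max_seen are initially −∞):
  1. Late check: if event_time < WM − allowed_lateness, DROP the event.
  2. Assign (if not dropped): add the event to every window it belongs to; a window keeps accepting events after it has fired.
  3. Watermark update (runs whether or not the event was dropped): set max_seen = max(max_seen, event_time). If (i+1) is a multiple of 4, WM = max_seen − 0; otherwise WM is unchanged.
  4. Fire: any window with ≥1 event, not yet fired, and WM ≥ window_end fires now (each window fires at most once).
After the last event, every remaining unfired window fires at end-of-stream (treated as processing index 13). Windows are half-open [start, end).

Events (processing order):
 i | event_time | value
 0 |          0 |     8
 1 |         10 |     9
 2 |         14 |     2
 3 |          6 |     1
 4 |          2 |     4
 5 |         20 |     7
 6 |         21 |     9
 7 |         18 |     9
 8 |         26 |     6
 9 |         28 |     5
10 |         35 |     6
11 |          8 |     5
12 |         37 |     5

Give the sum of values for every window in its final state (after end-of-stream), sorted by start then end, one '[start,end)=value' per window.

[0,9)=9 [3,12)=10 [6,15)=12 [9,18)=11 [12,21)=18 [15,24)=25 [18,27)=31 [21,30)=20 [24,33)=11 [27,36)=11 [30,39)=11 [33,42)=11 [36,45)=5

i=0 t=0 v=8: → [0,9); WM=−∞
i=1 t=10 v=9: → [9,18),[6,15),[3,12); WM=−∞
i=2 t=14 v=2: → [12,21),[9,18),[6,15); WM=−∞
i=3 t=6 v=1: → [6,15),[3,12),[0,9); WM=14; [0,9) fires=9 [3,12) fires=10
i=4 t=2 v=4: DROP (t<14-2); WM=14
i=5 t=20 v=7: → [18,27),[15,24),[12,21); WM=14
i=6 t=21 v=9: → [21,30),[18,27),[15,24); WM=14
i=7 t=18 v=9: → [18,27),[15,24),[12,21); WM=21; [6,15) fires=12 [9,18) fires=11 [12,21) fires=18
i=8 t=26 v=6: → [24,33),[21,30),[18,27); WM=21
i=9 t=28 v=5: → [27,36),[24,33),[21,30); WM=21
i=10 t=35 v=6: → [33,42),[30,39),[27,36); WM=21
i=11 t=8 v=5: DROP (t<21-2); WM=35; [15,24) fires=25 [18,27) fires=31 [21,30) fires=20 [24,33) fires=11
i=12 t=37 v=5: → [36,45),[33,42),[30,39); WM=35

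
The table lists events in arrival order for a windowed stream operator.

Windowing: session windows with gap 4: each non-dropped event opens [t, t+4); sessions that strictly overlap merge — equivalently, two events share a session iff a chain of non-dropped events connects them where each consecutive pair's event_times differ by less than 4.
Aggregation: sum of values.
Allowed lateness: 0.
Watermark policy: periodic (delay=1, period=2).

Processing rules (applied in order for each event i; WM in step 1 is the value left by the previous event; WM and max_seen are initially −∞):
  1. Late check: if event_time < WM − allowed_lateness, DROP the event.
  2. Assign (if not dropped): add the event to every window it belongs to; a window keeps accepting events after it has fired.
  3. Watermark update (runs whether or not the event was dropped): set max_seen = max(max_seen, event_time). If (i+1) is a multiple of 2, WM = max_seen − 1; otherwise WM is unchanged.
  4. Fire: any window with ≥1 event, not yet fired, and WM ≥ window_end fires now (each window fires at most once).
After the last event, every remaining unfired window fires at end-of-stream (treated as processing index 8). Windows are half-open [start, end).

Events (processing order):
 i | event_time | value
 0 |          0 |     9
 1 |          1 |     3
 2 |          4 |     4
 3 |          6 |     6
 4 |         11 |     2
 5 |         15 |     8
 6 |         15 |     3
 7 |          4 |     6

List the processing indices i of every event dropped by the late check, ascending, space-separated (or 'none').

7

i=0 t=0 v=9: → [0,4); WM=−∞
i=1 t=1 v=3: → [0,5); WM=0
i=2 t=4 v=4: → [0,8); WM=0
i=3 t=6 v=6: → [0,10); WM=5
i=4 t=11 v=2: → [11,15); WM=5
i=5 t=15 v=8: → [15,19); WM=14
i=6 t=15 v=3: → [15,19); WM=14
i=7 t=4 v=6: DROP (t<14-0); WM=14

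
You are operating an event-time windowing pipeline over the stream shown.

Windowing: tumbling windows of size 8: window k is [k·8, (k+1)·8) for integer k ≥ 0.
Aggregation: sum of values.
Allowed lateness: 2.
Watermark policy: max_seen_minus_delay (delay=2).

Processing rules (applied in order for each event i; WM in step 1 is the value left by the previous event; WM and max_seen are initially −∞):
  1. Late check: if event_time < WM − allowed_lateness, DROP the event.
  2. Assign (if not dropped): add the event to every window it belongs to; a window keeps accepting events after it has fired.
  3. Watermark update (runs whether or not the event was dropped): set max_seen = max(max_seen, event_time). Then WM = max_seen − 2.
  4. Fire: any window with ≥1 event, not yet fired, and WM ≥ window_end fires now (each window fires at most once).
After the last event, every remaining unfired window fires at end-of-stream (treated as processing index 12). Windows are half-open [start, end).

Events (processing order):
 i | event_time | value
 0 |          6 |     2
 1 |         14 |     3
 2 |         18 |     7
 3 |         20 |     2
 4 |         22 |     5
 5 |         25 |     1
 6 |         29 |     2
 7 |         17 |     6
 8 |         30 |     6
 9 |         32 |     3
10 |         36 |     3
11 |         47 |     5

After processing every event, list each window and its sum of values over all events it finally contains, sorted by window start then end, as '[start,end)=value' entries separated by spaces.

[0,8)=2 [8,16)=3 [16,24)=14 [24,32)=9 [32,40)=6 [40,48)=5

i=0 t=6 v=2: → [0,8); WM=4
i=1 t=14 v=3: → [8,16); WM=12; [0,8) fires=2
i=2 t=18 v=7: → [16,24); WM=16; [8,16) fires=3
i=3 t=20 v=2: → [16,24); WM=18
i=4 t=22 v=5: → [16,24); WM=20
i=5 t=25 v=1: → [24,32); WM=23
i=6 t=29 v=2: → [24,32); WM=27; [16,24) fires=14
i=7 t=17 v=6: DROP (t<27-2); WM=27
i=8 t=30 v=6: → [24,32); WM=28
i=9 t=32 v=3: → [32,40); WM=30
i=10 t=36 v=3: → [32,40); WM=34; [24,32) fires=9
i=11 t=47 v=5: → [40,48); WM=45; [32,40) fires=6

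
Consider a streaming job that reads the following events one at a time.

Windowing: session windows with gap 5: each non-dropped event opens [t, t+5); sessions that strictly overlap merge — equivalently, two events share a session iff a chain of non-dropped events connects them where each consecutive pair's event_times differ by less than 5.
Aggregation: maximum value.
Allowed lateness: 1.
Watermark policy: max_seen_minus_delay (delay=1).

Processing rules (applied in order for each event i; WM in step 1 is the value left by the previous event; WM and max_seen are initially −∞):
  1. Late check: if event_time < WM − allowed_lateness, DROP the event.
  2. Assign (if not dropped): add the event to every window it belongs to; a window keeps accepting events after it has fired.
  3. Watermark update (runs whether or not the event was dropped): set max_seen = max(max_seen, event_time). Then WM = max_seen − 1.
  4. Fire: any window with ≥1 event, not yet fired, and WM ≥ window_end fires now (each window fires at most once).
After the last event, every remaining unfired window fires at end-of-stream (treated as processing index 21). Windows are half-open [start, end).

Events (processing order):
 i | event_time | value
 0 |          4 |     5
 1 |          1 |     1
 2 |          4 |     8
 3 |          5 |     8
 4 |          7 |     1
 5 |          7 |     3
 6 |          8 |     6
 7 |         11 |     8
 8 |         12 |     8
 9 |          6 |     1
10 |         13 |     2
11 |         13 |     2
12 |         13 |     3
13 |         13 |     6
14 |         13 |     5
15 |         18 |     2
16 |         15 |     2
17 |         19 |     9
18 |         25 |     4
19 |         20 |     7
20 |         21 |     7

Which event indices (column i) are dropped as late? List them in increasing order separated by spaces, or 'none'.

1 9 16 19 20

i=0 t=4 v=5: → [4,9); WM=3
i=1 t=1 v=1: DROP (t<3-1); WM=3
i=2 t=4 v=8: → [4,9); WM=3
i=3 t=5 v=8: → [4,10); WM=4
i=4 t=7 v=1: → [4,12); WM=6
i=5 t=7 v=3: → [4,12); WM=6
i=6 t=8 v=6: → [4,13); WM=7
i=7 t=11 v=8: → [4,16); WM=10
i=8 t=12 v=8: → [4,17); WM=11
i=9 t=6 v=1: DROP (t<11-1); WM=11
i=10 t=13 v=2: → [4,18); WM=12
i=11 t=13 v=2: → [4,18); WM=12
i=12 t=13 v=3: → [4,18); WM=12
i=13 t=13 v=6: → [4,18); WM=12
i=14 t=13 v=5: → [4,18); WM=12
i=15 t=18 v=2: → [18,23); WM=17
i=16 t=15 v=2: DROP (t<17-1); WM=17
i=17 t=19 v=9: → [18,24); WM=18
i=18 t=25 v=4: → [25,30); WM=24
i=19 t=20 v=7: DROP (t<24-1); WM=24
i=20 t=21 v=7: DROP (t<24-1); WM=24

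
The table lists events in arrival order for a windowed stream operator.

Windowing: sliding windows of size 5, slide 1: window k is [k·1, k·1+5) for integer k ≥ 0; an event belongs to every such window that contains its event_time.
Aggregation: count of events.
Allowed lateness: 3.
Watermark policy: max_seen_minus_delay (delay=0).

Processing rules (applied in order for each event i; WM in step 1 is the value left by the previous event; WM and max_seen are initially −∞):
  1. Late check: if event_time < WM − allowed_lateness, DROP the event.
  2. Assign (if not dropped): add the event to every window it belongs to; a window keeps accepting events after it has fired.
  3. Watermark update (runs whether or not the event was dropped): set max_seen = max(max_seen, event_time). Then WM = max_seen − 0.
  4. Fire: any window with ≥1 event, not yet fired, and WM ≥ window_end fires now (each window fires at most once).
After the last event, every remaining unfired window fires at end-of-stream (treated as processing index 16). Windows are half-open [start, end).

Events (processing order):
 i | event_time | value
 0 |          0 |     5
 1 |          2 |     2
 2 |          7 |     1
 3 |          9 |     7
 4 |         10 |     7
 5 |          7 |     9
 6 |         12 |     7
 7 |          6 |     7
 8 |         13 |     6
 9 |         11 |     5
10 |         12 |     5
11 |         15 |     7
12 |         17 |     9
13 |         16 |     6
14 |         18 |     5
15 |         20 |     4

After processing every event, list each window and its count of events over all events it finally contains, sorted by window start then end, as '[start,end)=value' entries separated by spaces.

[0,5)=2 [1,6)=1 [2,7)=1 [3,8)=2 [4,9)=2 [5,10)=3 [6,11)=4 [7,12)=5 [8,13)=5 [9,14)=6 [10,15)=5 [11,16)=5 [12,17)=5 [13,18)=4 [14,19)=4 [15,20)=4 [16,21)=4 [17,22)=3 [18,23)=2 [19,24)=1 [20,25)=1

i=0 t=0 v=5: → [0,5); WM=0
i=1 t=2 v=2: → [2,7),[1,6),[0,5); WM=2
i=2 t=7 v=1: → [7,12),[6,11),[5,10),[4,9),[3,8); WM=7; [0,5) fires=2 [1,6) fires=1 [2,7) fires=1
i=3 t=9 v=7: → [9,14),[8,13),[7,12),[6,11),[5,10); WM=9; [3,8) fires=1 [4,9) fires=1
i=4 t=10 v=7: → [10,15),[9,14),[8,13),[7,12),[6,11); WM=10; [5,10) fires=2
i=5 t=7 v=9: → [7,12),[6,11),[5,10),[4,9),[3,8); WM=10
i=6 t=12 v=7: → [12,17),[11,16),[10,15),[9,14),[8,13); WM=12; [6,11) fires=4 [7,12) fires=4
i=7 t=6 v=7: DROP (t<12-3); WM=12
i=8 t=13 v=6: → [13,18),[12,17),[11,16),[10,15),[9,14); WM=13; [8,13) fires=3
i=9 t=11 v=5: → [11,16),[10,15),[9,14),[8,13),[7,12); WM=13
i=10 t=12 v=5: → [12,17),[11,16),[10,15),[9,14),[8,13); WM=13
i=11 t=15 v=7: → [15,20),[14,19),[13,18),[12,17),[11,16); WM=15; [9,14) fires=6 [10,15) fires=5
i=12 t=17 v=9: → [17,22),[16,21),[15,20),[14,19),[13,18); WM=17; [11,16) fires=5 [12,17) fires=4
i=13 t=16 v=6: → [16,21),[15,20),[14,19),[13,18),[12,17); WM=17
i=14 t=18 v=5: → [18,23),[17,22),[16,21),[15,20),[14,19); WM=18; [13,18) fires=4
i=15 t=20 v=4: → [20,25),[19,24),[18,23),[17,22),[16,21); WM=20; [14,19) fires=4 [15,20) fires=4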